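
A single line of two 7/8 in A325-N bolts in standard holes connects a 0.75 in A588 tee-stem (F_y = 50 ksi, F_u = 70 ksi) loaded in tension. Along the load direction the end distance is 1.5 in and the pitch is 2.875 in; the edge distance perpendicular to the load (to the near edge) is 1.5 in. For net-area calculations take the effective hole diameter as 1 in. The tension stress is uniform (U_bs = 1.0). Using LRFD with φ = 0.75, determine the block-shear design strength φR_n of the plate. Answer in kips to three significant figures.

107 kips

Shear plane L_v = 1.5 + 1·2.875 = 4.375 in; A_gv = 4.375 × 0.75 = 3.281 in².
A_nv = (4.375 − 1.5·1) × 0.75 = 2.156 in².
A_nt = (1.5 − 0.5·1) × 0.75 = 0.75 in².
0.6 F_u A_nv = 90.56 kips; 0.6 F_y A_gv = 98.44 kips → shear rupture governs the shear term.
R_n = 90.56 + 1.0 × 70 × 0.75 = 143.1 kips.
Design strength φR_n = 0.75 × 143.1 = 107 kips.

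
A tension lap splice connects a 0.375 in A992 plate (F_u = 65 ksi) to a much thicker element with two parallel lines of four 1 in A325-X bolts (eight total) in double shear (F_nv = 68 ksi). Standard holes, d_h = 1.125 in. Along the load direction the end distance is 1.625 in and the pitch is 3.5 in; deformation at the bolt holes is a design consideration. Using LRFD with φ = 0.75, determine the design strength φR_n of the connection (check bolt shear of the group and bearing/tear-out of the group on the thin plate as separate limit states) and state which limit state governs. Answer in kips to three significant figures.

310 kips (bearing governs)

Bolt shear: A_b = π·1²/4 = 0.7854 in²; R_n = 68 × 0.7854 × 8 × 2 = 854.5 kips → 0.75 × 854.5 = 641 kips.
Bearing (1.2 l_c t F_u ≤ 2.4 d t F_u): upper limit = 2.4·1·0.375·65 = 58.5 kips.
  Edge l_c = 1.625 − 1.125/2 = 1.062 → r_n = 31.08 kips; interior l_c = 3.5 − 1.125 = 2.375 → r_n = 58.5 kips.
  R_n,bearing = 2·31.08 + 6·58.5 = 413.2 kips → 0.75 × 413.2 = 310 kips.
Bearing governs: 310 kips.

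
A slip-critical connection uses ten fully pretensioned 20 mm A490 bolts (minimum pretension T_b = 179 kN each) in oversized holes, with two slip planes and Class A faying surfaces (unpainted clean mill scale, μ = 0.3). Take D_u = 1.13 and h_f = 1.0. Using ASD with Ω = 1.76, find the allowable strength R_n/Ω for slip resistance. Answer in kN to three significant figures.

690 kN

R_n = μ · D_u · h_f · T_b · n_s · n_b = 0.3 × 1.13 × 1.0 × 179 × 2 × 10 = 1214 kN.
Allowable strength R_n/Ω = 1214 / 1.76 = 690 kN.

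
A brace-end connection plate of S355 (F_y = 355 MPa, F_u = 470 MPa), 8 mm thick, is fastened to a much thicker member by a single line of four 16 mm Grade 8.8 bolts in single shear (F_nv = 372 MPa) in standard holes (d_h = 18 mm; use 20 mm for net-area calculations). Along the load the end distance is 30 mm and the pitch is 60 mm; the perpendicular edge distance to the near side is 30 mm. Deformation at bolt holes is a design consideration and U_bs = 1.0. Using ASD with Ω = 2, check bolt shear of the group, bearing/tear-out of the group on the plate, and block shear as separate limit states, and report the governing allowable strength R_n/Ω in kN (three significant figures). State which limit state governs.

150 kN (bolt shear governs)

Bolt shear: A_b = π·16²/4 = 201.1 mm²; R_n = 372 × 201.1 × 4 × 1 / 1000 = 299.2 kN → 299.2 / 2 = 150 kN.
Bearing: edge l_c = 21, r_n = 94.75 kN; interior l_c = 42, r_n = 144.4 kN; R_n = 94.75 + 3·144.4 = 527.9 kN → 264 kN.
Block shear: A_gv = 1680, A_nv = 1120, A_nt = 160 mm²; R_n = min(0.6F_uA_nv, 0.6F_yA_gv) + U_bs·F_u·A_nt = 391 kN → 196 kN.
Bolt shear governs: 150 kN.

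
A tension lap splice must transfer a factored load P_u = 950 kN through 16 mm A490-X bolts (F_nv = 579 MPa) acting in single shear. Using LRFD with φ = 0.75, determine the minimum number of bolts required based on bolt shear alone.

11 bolts

A_b = π·16²/4 = 201.1 mm².
Per-bolt design strength φR_n = 0.75 × 579 × 201.1 × 1 / 1000 = 87.31 kN.
n ≥ 950 / 87.31 = 10.88 → use 11 bolts.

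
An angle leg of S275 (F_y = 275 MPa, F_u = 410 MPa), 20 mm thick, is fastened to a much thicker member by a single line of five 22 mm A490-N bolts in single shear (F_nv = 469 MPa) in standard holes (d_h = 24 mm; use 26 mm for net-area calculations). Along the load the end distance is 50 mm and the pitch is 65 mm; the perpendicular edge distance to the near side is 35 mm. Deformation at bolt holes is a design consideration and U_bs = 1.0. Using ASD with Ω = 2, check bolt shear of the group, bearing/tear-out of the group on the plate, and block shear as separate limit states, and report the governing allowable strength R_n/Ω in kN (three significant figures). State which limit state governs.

Bolt shear: A_b = π·22²/4 = 380.1 mm²; R_n = 469 × 380.1 × 5 × 1 / 1000 = 891.4 kN → 891.4 / 2 = 446 kN.
Bearing: edge l_c = 38, r_n = 373.9 kN; interior l_c = 41, r_n = 403.4 kN; R_n = 373.9 + 4·403.4 = 1988 kN → 994 kN.
Block shear: A_gv = 6200, A_nv = 3860, A_nt = 440 mm²; R_n = min(0.6F_uA_nv, 0.6F_yA_gv) + U_bs·F_u·A_nt = 1130 kN → 565 kN.
Bolt shear governs: 446 kN.

446 kN (bolt shear governs)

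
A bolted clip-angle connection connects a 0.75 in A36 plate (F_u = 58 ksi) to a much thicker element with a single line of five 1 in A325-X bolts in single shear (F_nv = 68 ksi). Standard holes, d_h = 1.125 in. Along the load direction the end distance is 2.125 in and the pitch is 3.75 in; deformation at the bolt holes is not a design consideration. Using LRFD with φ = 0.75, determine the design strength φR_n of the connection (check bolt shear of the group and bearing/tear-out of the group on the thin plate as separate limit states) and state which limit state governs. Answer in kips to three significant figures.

200 kips (bolt shear governs)

Bolt shear: A_b = π·1²/4 = 0.7854 in²; R_n = 68 × 0.7854 × 5 × 1 = 267 kips → 0.75 × 267 = 200 kips.
Bearing (1.5 l_c t F_u ≤ 3.0 d t F_u): upper limit = 3.0·1·0.75·58 = 130.5 kips.
  Edge l_c = 2.125 − 1.125/2 = 1.562 → r_n = 102 kips; interior l_c = 3.75 − 1.125 = 2.625 → r_n = 130.5 kips.
  R_n,bearing = 1·102 + 4·130.5 = 624 kips → 0.75 × 624 = 468 kips.
Bolt shear governs: 200 kips.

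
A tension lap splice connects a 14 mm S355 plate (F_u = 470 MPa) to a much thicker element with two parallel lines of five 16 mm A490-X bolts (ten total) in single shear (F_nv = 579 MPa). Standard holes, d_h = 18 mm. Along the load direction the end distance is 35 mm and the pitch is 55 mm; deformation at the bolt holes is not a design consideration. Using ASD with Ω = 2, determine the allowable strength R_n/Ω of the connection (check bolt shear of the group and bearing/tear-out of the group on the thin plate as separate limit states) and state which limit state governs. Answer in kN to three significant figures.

582 kN (bolt shear governs)

Bolt shear: A_b = π·16²/4 = 201.1 mm²; R_n = 579 × 201.1 × 10 × 1 / 1000 = 1164 kN → 1164 / 2 = 582 kN.
Bearing (1.5 l_c t F_u ≤ 3.0 d t F_u): upper limit = 3.0·16·14·470 / 1000 = 315.8 kN.
  Edge l_c = 35 − 18/2 = 26 → r_n = 256.6 kN; interior l_c = 55 − 18 = 37 → r_n = 315.8 kN.
  R_n,bearing = 2·256.6 + 8·315.8 = 3040 kN → 3040 / 2 = 1520 kN.
Bolt shear governs: 582 kN.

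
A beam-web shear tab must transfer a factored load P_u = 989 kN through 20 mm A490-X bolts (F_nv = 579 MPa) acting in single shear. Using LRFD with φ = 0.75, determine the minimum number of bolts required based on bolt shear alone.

A_b = π·20²/4 = 314.2 mm².
Per-bolt design strength φR_n = 0.75 × 579 × 314.2 × 1 / 1000 = 136.4 kN.
n ≥ 989 / 136.4 = 7.249 → use 8 bolts.

8 bolts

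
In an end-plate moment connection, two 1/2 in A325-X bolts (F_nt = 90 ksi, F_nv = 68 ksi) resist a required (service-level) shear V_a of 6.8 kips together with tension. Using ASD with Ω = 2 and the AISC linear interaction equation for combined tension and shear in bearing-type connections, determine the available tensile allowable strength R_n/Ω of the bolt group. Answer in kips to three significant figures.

14 kips

A_b = π·0.5²/4 = 0.1963 in²; f_rv = 6.8 / (2 × 0.1963) = 17.32 ksi.
F'_nt = 1.3 F_nt − (Ω F_nt / F_nv) f_rv = 1.3·90 − (2·90/68)·17.32 = 71.16 ksi, capped at F_nt → F'_nt = 71.16 ksi.
R_n = F'_nt · A_b · n = 71.16 × 0.1963 × 2 = 27.95 kips.
Allowable strength R_n/Ω = 27.95 / 2 = 14 kips.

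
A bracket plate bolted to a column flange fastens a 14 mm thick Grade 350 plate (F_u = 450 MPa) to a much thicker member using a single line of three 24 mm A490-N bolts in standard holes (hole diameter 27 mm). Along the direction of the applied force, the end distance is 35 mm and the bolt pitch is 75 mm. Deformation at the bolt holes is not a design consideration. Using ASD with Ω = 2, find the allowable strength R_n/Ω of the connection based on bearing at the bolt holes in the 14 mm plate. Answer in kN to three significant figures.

Per bolt r_n = 1.5 l_c t F_u ≤ 3.0 d t F_u; upper limit = 3.0 × 24 × 14 × 450 / 1000 = 453.6 kN.
Edge bolt: l_c = 35 − 27/2 = 21.5 mm → 1.5 × 21.5 × 14 × 450 / 1000 = 203.2 → r_n = 203.2 kN.
Interior bolts: l_c = 75 − 27 = 48 mm → 1.5 × 48 × 14 × 450 / 1000 = 453.6 → r_n = 453.6 kN.
R_n = 1 × 203.2 + 2 × 453.6 = 1110 kN.
Allowable strength R_n/Ω = 1110 / 2 = 555 kN.

555 kN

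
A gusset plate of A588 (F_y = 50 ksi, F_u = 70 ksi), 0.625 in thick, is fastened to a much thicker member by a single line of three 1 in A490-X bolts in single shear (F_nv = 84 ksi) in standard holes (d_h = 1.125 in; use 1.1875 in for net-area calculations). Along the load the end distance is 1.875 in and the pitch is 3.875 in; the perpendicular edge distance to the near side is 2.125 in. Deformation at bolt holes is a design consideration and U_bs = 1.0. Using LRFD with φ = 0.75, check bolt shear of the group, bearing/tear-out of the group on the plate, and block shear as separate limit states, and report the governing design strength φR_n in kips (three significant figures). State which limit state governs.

Bolt shear: A_b = π·1²/4 = 0.7854 in²; R_n = 84 × 0.7854 × 3 × 1 = 197.9 kips → 0.75 × 197.9 = 148 kips.
Bearing: edge l_c = 1.312, r_n = 68.91 kips; interior l_c = 2.75, r_n = 105 kips; R_n = 68.91 + 2·105 = 278.9 kips → 209 kips.
Block shear: A_gv = 6.016, A_nv = 4.16, A_nt = 0.957 in²; R_n = min(0.6F_uA_nv, 0.6F_yA_gv) + U_bs·F_u·A_nt = 241.7 kips → 181 kips.
Bolt shear governs: 148 kips.

148 kips (bolt shear governs)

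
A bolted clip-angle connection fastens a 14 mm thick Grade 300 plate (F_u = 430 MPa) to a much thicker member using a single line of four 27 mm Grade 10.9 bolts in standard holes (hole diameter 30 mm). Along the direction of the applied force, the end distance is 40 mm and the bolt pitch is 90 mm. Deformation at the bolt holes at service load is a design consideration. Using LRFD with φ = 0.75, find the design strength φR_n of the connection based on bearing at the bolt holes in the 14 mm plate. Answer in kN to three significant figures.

Per bolt r_n = 1.2 l_c t F_u ≤ 2.4 d t F_u; upper limit = 2.4 × 27 × 14 × 430 / 1000 = 390.1 kN.
Edge bolt: l_c = 40 − 30/2 = 25 mm → 1.2 × 25 × 14 × 430 / 1000 = 180.6 → r_n = 180.6 kN.
Interior bolts: l_c = 90 − 30 = 60 mm → 1.2 × 60 × 14 × 430 / 1000 = 433.4 → r_n = 390.1 kN.
R_n = 1 × 180.6 + 3 × 390.1 = 1351 kN.
Design strength φR_n = 0.75 × 1351 = 1010 kN.

1010 kN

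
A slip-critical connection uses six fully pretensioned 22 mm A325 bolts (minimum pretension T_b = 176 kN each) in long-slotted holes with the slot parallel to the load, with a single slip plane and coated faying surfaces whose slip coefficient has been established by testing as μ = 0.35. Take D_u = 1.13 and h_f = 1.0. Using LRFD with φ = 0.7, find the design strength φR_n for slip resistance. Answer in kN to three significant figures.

R_n = μ · D_u · h_f · T_b · n_s · n_b = 0.35 × 1.13 × 1.0 × 176 × 1 × 6 = 417.6 kN.
Design strength φR_n = 0.7 × 417.6 = 292 kN.

292 kN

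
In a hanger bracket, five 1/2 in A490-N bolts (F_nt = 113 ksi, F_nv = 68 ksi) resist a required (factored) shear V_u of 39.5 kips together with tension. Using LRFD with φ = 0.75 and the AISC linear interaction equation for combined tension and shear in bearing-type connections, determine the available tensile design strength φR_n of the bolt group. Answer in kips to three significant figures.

A_b = π·0.5²/4 = 0.1963 in²; f_rv = 39.5 / (5 × 0.1963) = 40.23 ksi.
F'_nt = 1.3 F_nt − (F_nt / φF_nv) f_rv = 1.3·113 − (113/(0.75·68))·40.23 = 57.75 ksi, capped at F_nt → F'_nt = 57.75 ksi.
R_n = F'_nt · A_b · n = 57.75 × 0.1963 × 5 = 56.7 kips.
Design strength φR_n = 0.75 × 56.7 = 42.5 kips.

42.5 kips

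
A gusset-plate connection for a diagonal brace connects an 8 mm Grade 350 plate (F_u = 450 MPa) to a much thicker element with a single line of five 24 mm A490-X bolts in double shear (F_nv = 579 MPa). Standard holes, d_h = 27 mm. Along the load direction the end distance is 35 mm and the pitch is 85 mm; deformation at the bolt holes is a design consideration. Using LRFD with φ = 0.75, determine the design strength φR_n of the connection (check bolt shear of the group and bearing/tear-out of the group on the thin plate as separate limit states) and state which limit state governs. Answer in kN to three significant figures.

Bolt shear: A_b = π·24²/4 = 452.4 mm²; R_n = 579 × 452.4 × 5 × 2 / 1000 = 2619 kN → 0.75 × 2619 = 1960 kN.
Bearing (1.2 l_c t F_u ≤ 2.4 d t F_u): upper limit = 2.4·24·8·450 / 1000 = 207.4 kN.
  Edge l_c = 35 − 27/2 = 21.5 → r_n = 92.88 kN; interior l_c = 85 − 27 = 58 → r_n = 207.4 kN.
  R_n,bearing = 1·92.88 + 4·207.4 = 922.3 kN → 0.75 × 922.3 = 692 kN.
Bearing governs: 692 kN.

692 kN (bearing governs)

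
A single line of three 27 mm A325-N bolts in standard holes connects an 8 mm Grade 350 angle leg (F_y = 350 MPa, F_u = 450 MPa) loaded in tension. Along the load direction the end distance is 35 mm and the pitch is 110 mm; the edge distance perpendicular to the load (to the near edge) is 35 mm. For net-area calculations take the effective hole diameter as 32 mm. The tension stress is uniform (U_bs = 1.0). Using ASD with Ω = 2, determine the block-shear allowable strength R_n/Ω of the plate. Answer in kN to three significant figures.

Shear plane L_v = 35 + 2·110 = 255 mm; A_gv = 255 × 8 = 2040 mm².
A_nv = (255 − 2.5·32) × 8 = 1400 mm².
A_nt = (35 − 0.5·32) × 8 = 152 mm².
0.6 F_u A_nv = 378 kN; 0.6 F_y A_gv = 428.4 kN → shear rupture governs the shear term.
R_n = 378 + 1.0 × 450 × 152 / 1000 = 446.4 kN.
Allowable strength R_n/Ω = 446.4 / 2 = 223 kN.

223 kN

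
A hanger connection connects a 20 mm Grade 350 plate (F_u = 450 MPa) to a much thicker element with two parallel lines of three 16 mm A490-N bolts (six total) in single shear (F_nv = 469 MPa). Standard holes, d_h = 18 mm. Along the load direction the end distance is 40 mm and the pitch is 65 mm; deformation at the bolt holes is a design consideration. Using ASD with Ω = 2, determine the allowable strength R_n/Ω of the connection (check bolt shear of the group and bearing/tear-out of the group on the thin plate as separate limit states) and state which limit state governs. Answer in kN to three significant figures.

283 kN (bolt shear governs)

Bolt shear: A_b = π·16²/4 = 201.1 mm²; R_n = 469 × 201.1 × 6 × 1 / 1000 = 565.8 kN → 565.8 / 2 = 283 kN.
Bearing (1.2 l_c t F_u ≤ 2.4 d t F_u): upper limit = 2.4·16·20·450 / 1000 = 345.6 kN.
  Edge l_c = 40 − 18/2 = 31 → r_n = 334.8 kN; interior l_c = 65 − 18 = 47 → r_n = 345.6 kN.
  R_n,bearing = 2·334.8 + 4·345.6 = 2052 kN → 2052 / 2 = 1030 kN.
Bolt shear governs: 283 kN.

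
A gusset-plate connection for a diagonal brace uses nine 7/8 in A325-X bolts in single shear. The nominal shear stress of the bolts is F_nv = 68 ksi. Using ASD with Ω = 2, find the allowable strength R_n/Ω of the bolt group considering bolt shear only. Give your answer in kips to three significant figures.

184 kips

A_b = π × 0.875² / 4 = 0.6013 in².
R_n = F_nv · A_b · n · n_s = 68 × 0.6013 × 9 × 1 = 368 kips.
Allowable strength R_n/Ω = 368 / 2 = 184 kips.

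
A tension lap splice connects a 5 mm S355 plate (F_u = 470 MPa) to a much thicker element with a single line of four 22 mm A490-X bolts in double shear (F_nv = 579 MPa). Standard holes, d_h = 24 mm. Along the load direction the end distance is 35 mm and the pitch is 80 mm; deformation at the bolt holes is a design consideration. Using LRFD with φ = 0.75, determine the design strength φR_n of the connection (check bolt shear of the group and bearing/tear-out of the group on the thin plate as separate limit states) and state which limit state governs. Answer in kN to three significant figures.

328 kN (bearing governs)

Bolt shear: A_b = π·22²/4 = 380.1 mm²; R_n = 579 × 380.1 × 4 × 2 / 1000 = 1761 kN → 0.75 × 1761 = 1320 kN.
Bearing (1.2 l_c t F_u ≤ 2.4 d t F_u): upper limit = 2.4·22·5·470 / 1000 = 124.1 kN.
  Edge l_c = 35 − 24/2 = 23 → r_n = 64.86 kN; interior l_c = 80 − 24 = 56 → r_n = 124.1 kN.
  R_n,bearing = 1·64.86 + 3·124.1 = 437.1 kN → 0.75 × 437.1 = 328 kN.
Bearing governs: 328 kN.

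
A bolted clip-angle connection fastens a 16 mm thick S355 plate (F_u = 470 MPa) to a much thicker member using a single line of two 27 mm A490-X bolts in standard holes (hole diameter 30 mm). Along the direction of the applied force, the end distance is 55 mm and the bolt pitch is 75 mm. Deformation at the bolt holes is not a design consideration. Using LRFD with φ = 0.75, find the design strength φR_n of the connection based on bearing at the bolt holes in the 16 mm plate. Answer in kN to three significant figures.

Per bolt r_n = 1.5 l_c t F_u ≤ 3.0 d t F_u; upper limit = 3.0 × 27 × 16 × 470 / 1000 = 609.1 kN.
Edge bolt: l_c = 55 − 30/2 = 40 mm → 1.5 × 40 × 16 × 470 / 1000 = 451.2 → r_n = 451.2 kN.
Interior bolts: l_c = 75 − 30 = 45 mm → 1.5 × 45 × 16 × 470 / 1000 = 507.6 → r_n = 507.6 kN.
R_n = 1 × 451.2 + 1 × 507.6 = 958.8 kN.
Design strength φR_n = 0.75 × 958.8 = 719 kN.

719 kN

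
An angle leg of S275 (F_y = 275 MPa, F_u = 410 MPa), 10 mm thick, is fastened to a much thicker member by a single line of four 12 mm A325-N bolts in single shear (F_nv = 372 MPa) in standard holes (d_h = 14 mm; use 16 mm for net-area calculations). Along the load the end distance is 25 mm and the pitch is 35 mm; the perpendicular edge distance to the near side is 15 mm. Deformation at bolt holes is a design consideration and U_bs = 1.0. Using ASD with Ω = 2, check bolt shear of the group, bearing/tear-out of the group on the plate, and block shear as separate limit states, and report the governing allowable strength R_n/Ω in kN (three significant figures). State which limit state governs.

Bolt shear: A_b = π·12²/4 = 113.1 mm²; R_n = 372 × 113.1 × 4 × 1 / 1000 = 168.3 kN → 168.3 / 2 = 84.1 kN.
Bearing: edge l_c = 18, r_n = 88.56 kN; interior l_c = 21, r_n = 103.3 kN; R_n = 88.56 + 3·103.3 = 398.5 kN → 199 kN.
Block shear: A_gv = 1300, A_nv = 740, A_nt = 70 mm²; R_n = min(0.6F_uA_nv, 0.6F_yA_gv) + U_bs·F_u·A_nt = 210.7 kN → 105 kN.
Bolt shear governs: 84.1 kN.

84.1 kN (bolt shear governs)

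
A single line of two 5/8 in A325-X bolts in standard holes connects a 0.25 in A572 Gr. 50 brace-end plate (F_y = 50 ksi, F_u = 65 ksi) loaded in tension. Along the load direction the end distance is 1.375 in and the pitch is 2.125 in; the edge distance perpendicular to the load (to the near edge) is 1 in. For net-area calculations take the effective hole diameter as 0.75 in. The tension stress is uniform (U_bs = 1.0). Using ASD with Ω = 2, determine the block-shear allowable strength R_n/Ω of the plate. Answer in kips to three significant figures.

Shear plane L_v = 1.375 + 1·2.125 = 3.5 in; A_gv = 3.5 × 0.25 = 0.875 in².
A_nv = (3.5 − 1.5·0.75) × 0.25 = 0.5938 in².
A_nt = (1 − 0.5·0.75) × 0.25 = 0.1562 in².
0.6 F_u A_nv = 23.16 kips; 0.6 F_y A_gv = 26.25 kips → shear rupture governs the shear term.
R_n = 23.16 + 1.0 × 65 × 0.1562 = 33.31 kips.
Allowable strength R_n/Ω = 33.31 / 2 = 16.7 kips.

16.7 kips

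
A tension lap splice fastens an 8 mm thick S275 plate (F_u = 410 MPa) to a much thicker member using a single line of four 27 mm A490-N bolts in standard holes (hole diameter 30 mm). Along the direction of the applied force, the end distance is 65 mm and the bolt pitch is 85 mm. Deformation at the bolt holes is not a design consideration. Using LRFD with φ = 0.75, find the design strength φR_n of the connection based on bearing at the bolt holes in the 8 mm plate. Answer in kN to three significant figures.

Per bolt r_n = 1.5 l_c t F_u ≤ 3.0 d t F_u; upper limit = 3.0 × 27 × 8 × 410 / 1000 = 265.7 kN.
Edge bolt: l_c = 65 − 30/2 = 50 mm → 1.5 × 50 × 8 × 410 / 1000 = 246 → r_n = 246 kN.
Interior bolts: l_c = 85 − 30 = 55 mm → 1.5 × 55 × 8 × 410 / 1000 = 270.6 → r_n = 265.7 kN.
R_n = 1 × 246 + 3 × 265.7 = 1043 kN.
Design strength φR_n = 0.75 × 1043 = 782 kN.

782 kN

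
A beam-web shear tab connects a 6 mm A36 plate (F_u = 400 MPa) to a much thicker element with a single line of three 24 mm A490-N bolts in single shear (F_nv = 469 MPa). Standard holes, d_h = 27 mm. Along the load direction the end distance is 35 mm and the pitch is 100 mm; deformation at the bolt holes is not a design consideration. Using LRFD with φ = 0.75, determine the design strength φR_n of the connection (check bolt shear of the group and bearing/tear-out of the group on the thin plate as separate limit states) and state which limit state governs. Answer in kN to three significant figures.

Bolt shear: A_b = π·24²/4 = 452.4 mm²; R_n = 469 × 452.4 × 3 × 1 / 1000 = 636.5 kN → 0.75 × 636.5 = 477 kN.
Bearing (1.5 l_c t F_u ≤ 3.0 d t F_u): upper limit = 3.0·24·6·400 / 1000 = 172.8 kN.
  Edge l_c = 35 − 27/2 = 21.5 → r_n = 77.4 kN; interior l_c = 100 − 27 = 73 → r_n = 172.8 kN.
  R_n,bearing = 1·77.4 + 2·172.8 = 423 kN → 0.75 × 423 = 317 kN.
Bearing governs: 317 kN.

317 kN (bearing governs)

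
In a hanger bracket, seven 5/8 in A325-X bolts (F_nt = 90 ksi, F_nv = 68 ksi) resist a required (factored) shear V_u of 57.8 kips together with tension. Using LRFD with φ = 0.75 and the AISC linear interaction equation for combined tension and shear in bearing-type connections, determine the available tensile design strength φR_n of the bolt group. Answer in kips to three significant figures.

A_b = π·0.625²/4 = 0.3068 in²; f_rv = 57.8 / (7 × 0.3068) = 26.91 ksi.
F'_nt = 1.3 F_nt − (F_nt / φF_nv) f_rv = 1.3·90 − (90/(0.75·68))·26.91 = 69.5 ksi, capped at F_nt → F'_nt = 69.5 ksi.
R_n = F'_nt · A_b · n = 69.5 × 0.3068 × 7 = 149.3 kips.
Design strength φR_n = 0.75 × 149.3 = 112 kips.

112 kips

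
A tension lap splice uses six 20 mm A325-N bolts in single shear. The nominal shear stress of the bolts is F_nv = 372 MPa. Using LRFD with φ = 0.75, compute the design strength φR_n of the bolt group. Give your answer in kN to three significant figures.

526 kN

A_b = π × 20² / 4 = 314.2 mm².
R_n = F_nv · A_b · n · n_s = 372 × 314.2 × 6 × 1 / 1000 = 701.2 kN.
Design strength φR_n = 0.75 × 701.2 = 526 kN.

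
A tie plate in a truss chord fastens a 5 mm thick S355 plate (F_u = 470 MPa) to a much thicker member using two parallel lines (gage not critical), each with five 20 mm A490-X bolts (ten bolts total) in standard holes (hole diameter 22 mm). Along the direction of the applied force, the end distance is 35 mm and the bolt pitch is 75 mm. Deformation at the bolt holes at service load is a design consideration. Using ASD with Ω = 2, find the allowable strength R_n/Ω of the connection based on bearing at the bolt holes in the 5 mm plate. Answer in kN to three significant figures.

Per bolt r_n = 1.2 l_c t F_u ≤ 2.4 d t F_u; upper limit = 2.4 × 20 × 5 × 470 / 1000 = 112.8 kN.
Edge bolt: l_c = 35 − 22/2 = 24 mm → 1.2 × 24 × 5 × 470 / 1000 = 67.68 → r_n = 67.68 kN.
Interior bolts: l_c = 75 − 22 = 53 mm → 1.2 × 53 × 5 × 470 / 1000 = 149.5 → r_n = 112.8 kN.
R_n = 2 × 67.68 + 8 × 112.8 = 1038 kN.
Allowable strength R_n/Ω = 1038 / 2 = 519 kN.

519 kN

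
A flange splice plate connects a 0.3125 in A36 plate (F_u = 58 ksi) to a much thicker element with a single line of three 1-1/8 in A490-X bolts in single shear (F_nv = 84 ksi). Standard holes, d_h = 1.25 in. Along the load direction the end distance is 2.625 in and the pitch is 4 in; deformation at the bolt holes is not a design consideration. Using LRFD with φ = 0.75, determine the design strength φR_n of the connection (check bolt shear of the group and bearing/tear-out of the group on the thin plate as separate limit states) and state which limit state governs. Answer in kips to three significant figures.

133 kips (bearing governs)

Bolt shear: A_b = π·1.125²/4 = 0.994 in²; R_n = 84 × 0.994 × 3 × 1 = 250.5 kips → 0.75 × 250.5 = 188 kips.
Bearing (1.5 l_c t F_u ≤ 3.0 d t F_u): upper limit = 3.0·1.125·0.3125·58 = 61.17 kips.
  Edge l_c = 2.625 − 1.25/2 = 2 → r_n = 54.38 kips; interior l_c = 4 − 1.25 = 2.75 → r_n = 61.17 kips.
  R_n,bearing = 1·54.38 + 2·61.17 = 176.7 kips → 0.75 × 176.7 = 133 kips.
Bearing governs: 133 kips.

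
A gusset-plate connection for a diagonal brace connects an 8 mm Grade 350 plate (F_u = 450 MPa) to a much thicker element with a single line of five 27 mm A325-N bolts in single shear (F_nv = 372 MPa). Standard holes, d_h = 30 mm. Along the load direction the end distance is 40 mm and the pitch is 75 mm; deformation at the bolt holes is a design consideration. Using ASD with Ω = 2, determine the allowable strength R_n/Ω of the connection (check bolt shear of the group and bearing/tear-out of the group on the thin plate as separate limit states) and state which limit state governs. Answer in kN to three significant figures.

443 kN (bearing governs)

Bolt shear: A_b = π·27²/4 = 572.6 mm²; R_n = 372 × 572.6 × 5 × 1 / 1000 = 1065 kN → 1065 / 2 = 532 kN.
Bearing (1.2 l_c t F_u ≤ 2.4 d t F_u): upper limit = 2.4·27·8·450 / 1000 = 233.3 kN.
  Edge l_c = 40 − 30/2 = 25 → r_n = 108 kN; interior l_c = 75 − 30 = 45 → r_n = 194.4 kN.
  R_n,bearing = 1·108 + 4·194.4 = 885.6 kN → 885.6 / 2 = 443 kN.
Bearing governs: 443 kN.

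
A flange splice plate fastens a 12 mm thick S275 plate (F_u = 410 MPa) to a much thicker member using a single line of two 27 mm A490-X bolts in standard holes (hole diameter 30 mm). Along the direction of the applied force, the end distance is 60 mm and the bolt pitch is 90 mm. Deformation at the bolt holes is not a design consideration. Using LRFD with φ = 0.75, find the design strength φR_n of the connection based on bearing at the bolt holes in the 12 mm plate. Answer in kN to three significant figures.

Per bolt r_n = 1.5 l_c t F_u ≤ 3.0 d t F_u; upper limit = 3.0 × 27 × 12 × 410 / 1000 = 398.5 kN.
Edge bolt: l_c = 60 − 30/2 = 45 mm → 1.5 × 45 × 12 × 410 / 1000 = 332.1 → r_n = 332.1 kN.
Interior bolts: l_c = 90 − 30 = 60 mm → 1.5 × 60 × 12 × 410 / 1000 = 442.8 → r_n = 398.5 kN.
R_n = 1 × 332.1 + 1 × 398.5 = 730.6 kN.
Design strength φR_n = 0.75 × 730.6 = 548 kN.

548 kN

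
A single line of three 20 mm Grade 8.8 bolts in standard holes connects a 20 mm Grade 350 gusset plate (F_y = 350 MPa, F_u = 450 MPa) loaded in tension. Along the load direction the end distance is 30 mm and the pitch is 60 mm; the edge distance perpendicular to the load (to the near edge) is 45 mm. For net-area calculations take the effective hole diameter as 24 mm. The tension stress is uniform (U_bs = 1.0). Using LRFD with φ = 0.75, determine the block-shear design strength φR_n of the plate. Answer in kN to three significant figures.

Shear plane L_v = 30 + 2·60 = 150 mm; A_gv = 150 × 20 = 3000 mm².
A_nv = (150 − 2.5·24) × 20 = 1800 mm².
A_nt = (45 − 0.5·24) × 20 = 660 mm².
0.6 F_u A_nv = 486 kN; 0.6 F_y A_gv = 630 kN → shear rupture governs the shear term.
R_n = 486 + 1.0 × 450 × 660 / 1000 = 783 kN.
Design strength φR_n = 0.75 × 783 = 587 kN.

587 kN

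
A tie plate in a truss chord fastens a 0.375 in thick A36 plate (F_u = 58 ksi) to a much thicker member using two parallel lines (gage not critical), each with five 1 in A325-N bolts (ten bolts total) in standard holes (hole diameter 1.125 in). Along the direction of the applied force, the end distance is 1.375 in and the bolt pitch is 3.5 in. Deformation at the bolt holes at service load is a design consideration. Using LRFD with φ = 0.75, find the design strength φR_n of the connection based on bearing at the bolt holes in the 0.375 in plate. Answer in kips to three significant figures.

Per bolt r_n = 1.2 l_c t F_u ≤ 2.4 d t F_u; upper limit = 2.4 × 1 × 0.375 × 58 = 52.2 kips.
Edge bolt: l_c = 1.375 − 1.125/2 = 0.8125 in → 1.2 × 0.8125 × 0.375 × 58 = 21.21 → r_n = 21.21 kips.
Interior bolts: l_c = 3.5 − 1.125 = 2.375 in → 1.2 × 2.375 × 0.375 × 58 = 61.99 → r_n = 52.2 kips.
R_n = 2 × 21.21 + 8 × 52.2 = 460 kips.
Design strength φR_n = 0.75 × 460 = 345 kips.

345 kips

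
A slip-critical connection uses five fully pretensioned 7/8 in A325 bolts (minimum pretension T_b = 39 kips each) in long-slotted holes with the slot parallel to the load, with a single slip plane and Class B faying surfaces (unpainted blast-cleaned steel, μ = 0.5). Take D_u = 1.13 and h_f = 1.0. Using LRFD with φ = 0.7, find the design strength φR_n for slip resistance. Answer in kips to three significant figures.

77.1 kips

R_n = μ · D_u · h_f · T_b · n_s · n_b = 0.5 × 1.13 × 1.0 × 39 × 1 × 5 = 110.2 kips.
Design strength φR_n = 0.7 × 110.2 = 77.1 kips.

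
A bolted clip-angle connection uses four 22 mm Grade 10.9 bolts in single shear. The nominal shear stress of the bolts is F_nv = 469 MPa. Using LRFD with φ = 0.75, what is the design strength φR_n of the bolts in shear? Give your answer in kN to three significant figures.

535 kN

A_b = π × 22² / 4 = 380.1 mm².
R_n = F_nv · A_b · n · n_s = 469 × 380.1 × 4 × 1 / 1000 = 713.1 kN.
Design strength φR_n = 0.75 × 713.1 = 535 kN.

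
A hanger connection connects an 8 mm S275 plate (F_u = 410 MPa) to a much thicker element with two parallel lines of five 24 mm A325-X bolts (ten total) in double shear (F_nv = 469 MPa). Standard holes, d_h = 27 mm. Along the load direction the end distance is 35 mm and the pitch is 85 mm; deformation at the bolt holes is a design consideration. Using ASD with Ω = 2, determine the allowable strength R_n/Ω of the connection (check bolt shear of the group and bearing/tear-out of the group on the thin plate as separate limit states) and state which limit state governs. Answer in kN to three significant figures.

Bolt shear: A_b = π·24²/4 = 452.4 mm²; R_n = 469 × 452.4 × 10 × 2 / 1000 = 4243 kN → 4243 / 2 = 2120 kN.
Bearing (1.2 l_c t F_u ≤ 2.4 d t F_u): upper limit = 2.4·24·8·410 / 1000 = 188.9 kN.
  Edge l_c = 35 − 27/2 = 21.5 → r_n = 84.62 kN; interior l_c = 85 − 27 = 58 → r_n = 188.9 kN.
  R_n,bearing = 2·84.62 + 8·188.9 = 1681 kN → 1681 / 2 = 840 kN.
Bearing governs: 840 kN.

840 kN (bearing governs)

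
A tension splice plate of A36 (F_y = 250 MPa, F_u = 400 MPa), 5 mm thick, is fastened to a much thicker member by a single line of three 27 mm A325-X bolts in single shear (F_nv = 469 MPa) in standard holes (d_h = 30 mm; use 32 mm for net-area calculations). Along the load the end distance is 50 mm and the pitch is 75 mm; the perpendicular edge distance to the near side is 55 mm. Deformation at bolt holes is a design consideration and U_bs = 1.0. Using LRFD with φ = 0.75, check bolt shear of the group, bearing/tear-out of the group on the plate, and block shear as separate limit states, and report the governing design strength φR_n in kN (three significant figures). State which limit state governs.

Bolt shear: A_b = π·27²/4 = 572.6 mm²; R_n = 469 × 572.6 × 3 × 1 / 1000 = 805.6 kN → 0.75 × 805.6 = 604 kN.
Bearing: edge l_c = 35, r_n = 84 kN; interior l_c = 45, r_n = 108 kN; R_n = 84 + 2·108 = 300 kN → 225 kN.
Block shear: A_gv = 1000, A_nv = 600, A_nt = 195 mm²; R_n = min(0.6F_uA_nv, 0.6F_yA_gv) + U_bs·F_u·A_nt = 222 kN → 166 kN.
Block shear governs: 166 kN.

166 kN (block shear governs)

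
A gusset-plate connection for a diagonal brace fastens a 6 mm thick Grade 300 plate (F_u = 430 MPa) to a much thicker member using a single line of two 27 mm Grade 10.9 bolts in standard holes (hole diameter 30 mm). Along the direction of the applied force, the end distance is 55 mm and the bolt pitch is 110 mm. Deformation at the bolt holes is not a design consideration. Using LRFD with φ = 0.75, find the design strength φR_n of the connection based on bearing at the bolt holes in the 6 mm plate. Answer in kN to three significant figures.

273 kN

Per bolt r_n = 1.5 l_c t F_u ≤ 3.0 d t F_u; upper limit = 3.0 × 27 × 6 × 430 / 1000 = 209 kN.
Edge bolt: l_c = 55 − 30/2 = 40 mm → 1.5 × 40 × 6 × 430 / 1000 = 154.8 → r_n = 154.8 kN.
Interior bolts: l_c = 110 − 30 = 80 mm → 1.5 × 80 × 6 × 430 / 1000 = 309.6 → r_n = 209 kN.
R_n = 1 × 154.8 + 1 × 209 = 363.8 kN.
Design strength φR_n = 0.75 × 363.8 = 273 kN.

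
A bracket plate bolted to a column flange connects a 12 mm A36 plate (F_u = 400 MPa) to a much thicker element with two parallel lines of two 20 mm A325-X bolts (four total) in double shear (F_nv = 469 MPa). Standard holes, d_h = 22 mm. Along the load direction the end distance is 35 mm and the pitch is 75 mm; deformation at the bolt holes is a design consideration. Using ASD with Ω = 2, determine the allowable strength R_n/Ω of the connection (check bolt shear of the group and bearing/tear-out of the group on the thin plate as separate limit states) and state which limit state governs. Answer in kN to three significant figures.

Bolt shear: A_b = π·20²/4 = 314.2 mm²; R_n = 469 × 314.2 × 4 × 2 / 1000 = 1179 kN → 1179 / 2 = 589 kN.
Bearing (1.2 l_c t F_u ≤ 2.4 d t F_u): upper limit = 2.4·20·12·400 / 1000 = 230.4 kN.
  Edge l_c = 35 − 22/2 = 24 → r_n = 138.2 kN; interior l_c = 75 − 22 = 53 → r_n = 230.4 kN.
  R_n,bearing = 2·138.2 + 2·230.4 = 737.3 kN → 737.3 / 2 = 369 kN.
Bearing governs: 369 kN.

369 kN (bearing governs)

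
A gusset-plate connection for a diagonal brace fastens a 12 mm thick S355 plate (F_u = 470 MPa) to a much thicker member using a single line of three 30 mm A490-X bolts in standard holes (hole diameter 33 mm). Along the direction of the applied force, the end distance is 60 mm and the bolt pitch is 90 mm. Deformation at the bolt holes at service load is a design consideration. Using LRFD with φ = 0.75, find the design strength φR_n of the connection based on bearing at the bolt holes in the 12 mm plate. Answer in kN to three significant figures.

Per bolt r_n = 1.2 l_c t F_u ≤ 2.4 d t F_u; upper limit = 2.4 × 30 × 12 × 470 / 1000 = 406.1 kN.
Edge bolt: l_c = 60 − 33/2 = 43.5 mm → 1.2 × 43.5 × 12 × 470 / 1000 = 294.4 → r_n = 294.4 kN.
Interior bolts: l_c = 90 − 33 = 57 mm → 1.2 × 57 × 12 × 470 / 1000 = 385.8 → r_n = 385.8 kN.
R_n = 1 × 294.4 + 2 × 385.8 = 1066 kN.
Design strength φR_n = 0.75 × 1066 = 799 kN.

799 kN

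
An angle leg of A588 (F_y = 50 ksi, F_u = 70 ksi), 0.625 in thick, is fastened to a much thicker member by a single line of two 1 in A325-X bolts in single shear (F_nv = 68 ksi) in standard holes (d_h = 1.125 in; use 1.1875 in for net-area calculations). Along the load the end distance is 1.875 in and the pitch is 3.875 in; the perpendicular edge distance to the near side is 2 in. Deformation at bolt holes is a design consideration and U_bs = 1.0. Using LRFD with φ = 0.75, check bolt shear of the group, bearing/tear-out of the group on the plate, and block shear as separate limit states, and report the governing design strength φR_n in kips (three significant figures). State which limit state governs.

80.1 kips (bolt shear governs)

Bolt shear: A_b = π·1²/4 = 0.7854 in²; R_n = 68 × 0.7854 × 2 × 1 = 106.8 kips → 0.75 × 106.8 = 80.1 kips.
Bearing: edge l_c = 1.312, r_n = 68.91 kips; interior l_c = 2.75, r_n = 105 kips; R_n = 68.91 + 1·105 = 173.9 kips → 130 kips.
Block shear: A_gv = 3.594, A_nv = 2.48, A_nt = 0.8789 in²; R_n = min(0.6F_uA_nv, 0.6F_yA_gv) + U_bs·F_u·A_nt = 165.7 kips → 124 kips.
Bolt shear governs: 80.1 kips.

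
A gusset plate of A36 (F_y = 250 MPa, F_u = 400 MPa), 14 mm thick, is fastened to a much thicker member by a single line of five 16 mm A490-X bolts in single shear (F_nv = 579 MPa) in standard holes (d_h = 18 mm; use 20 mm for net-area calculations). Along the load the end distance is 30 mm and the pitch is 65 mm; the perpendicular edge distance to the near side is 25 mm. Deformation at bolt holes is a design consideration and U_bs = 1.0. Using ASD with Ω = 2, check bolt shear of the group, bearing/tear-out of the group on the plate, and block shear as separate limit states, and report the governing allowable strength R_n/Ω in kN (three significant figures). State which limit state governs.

Bolt shear: A_b = π·16²/4 = 201.1 mm²; R_n = 579 × 201.1 × 5 × 1 / 1000 = 582.1 kN → 582.1 / 2 = 291 kN.
Bearing: edge l_c = 21, r_n = 141.1 kN; interior l_c = 47, r_n = 215 kN; R_n = 141.1 + 4·215 = 1001 kN → 501 kN.
Block shear: A_gv = 4060, A_nv = 2800, A_nt = 210 mm²; R_n = min(0.6F_uA_nv, 0.6F_yA_gv) + U_bs·F_u·A_nt = 693 kN → 346 kN.
Bolt shear governs: 291 kN.

291 kN (bolt shear governs)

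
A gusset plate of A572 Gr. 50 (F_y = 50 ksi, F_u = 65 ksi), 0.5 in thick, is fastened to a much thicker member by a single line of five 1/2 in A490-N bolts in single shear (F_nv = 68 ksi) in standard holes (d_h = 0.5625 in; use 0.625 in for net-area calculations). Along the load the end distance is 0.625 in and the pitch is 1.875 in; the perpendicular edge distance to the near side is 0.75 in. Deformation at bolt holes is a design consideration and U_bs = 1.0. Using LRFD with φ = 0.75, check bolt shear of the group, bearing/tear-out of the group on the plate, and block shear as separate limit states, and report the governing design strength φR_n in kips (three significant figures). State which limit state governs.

50.1 kips (bolt shear governs)

Bolt shear: A_b = π·0.5²/4 = 0.1963 in²; R_n = 68 × 0.1963 × 5 × 1 = 66.76 kips → 0.75 × 66.76 = 50.1 kips.
Bearing: edge l_c = 0.3438, r_n = 13.41 kips; interior l_c = 1.312, r_n = 39 kips; R_n = 13.41 + 4·39 = 169.4 kips → 127 kips.
Block shear: A_gv = 4.062, A_nv = 2.656, A_nt = 0.2188 in²; R_n = min(0.6F_uA_nv, 0.6F_yA_gv) + U_bs·F_u·A_nt = 117.8 kips → 88.4 kips.
Bolt shear governs: 50.1 kips.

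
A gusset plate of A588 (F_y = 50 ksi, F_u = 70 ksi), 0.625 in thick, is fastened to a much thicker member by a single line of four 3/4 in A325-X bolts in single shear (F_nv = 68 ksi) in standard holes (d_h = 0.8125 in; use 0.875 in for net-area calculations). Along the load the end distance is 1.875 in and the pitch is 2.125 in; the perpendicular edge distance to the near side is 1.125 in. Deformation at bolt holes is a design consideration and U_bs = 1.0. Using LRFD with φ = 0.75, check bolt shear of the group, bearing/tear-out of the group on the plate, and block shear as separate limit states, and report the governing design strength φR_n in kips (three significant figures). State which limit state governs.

Bolt shear: A_b = π·0.75²/4 = 0.4418 in²; R_n = 68 × 0.4418 × 4 × 1 = 120.2 kips → 0.75 × 120.2 = 90.1 kips.
Bearing: edge l_c = 1.469, r_n = 77.11 kips; interior l_c = 1.312, r_n = 68.91 kips; R_n = 77.11 + 3·68.91 = 283.8 kips → 213 kips.
Block shear: A_gv = 5.156, A_nv = 3.242, A_nt = 0.4297 in²; R_n = min(0.6F_uA_nv, 0.6F_yA_gv) + U_bs·F_u·A_nt = 166.2 kips → 125 kips.
Bolt shear governs: 90.1 kips.

90.1 kips (bolt shear governs)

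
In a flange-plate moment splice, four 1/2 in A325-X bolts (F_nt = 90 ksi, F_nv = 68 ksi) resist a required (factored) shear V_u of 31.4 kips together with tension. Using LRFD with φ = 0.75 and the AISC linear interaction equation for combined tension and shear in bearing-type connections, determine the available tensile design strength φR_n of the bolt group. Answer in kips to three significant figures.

A_b = π·0.5²/4 = 0.1963 in²; f_rv = 31.4 / (4 × 0.1963) = 39.98 ksi.
F'_nt = 1.3 F_nt − (F_nt / φF_nv) f_rv = 1.3·90 − (90/(0.75·68))·39.98 = 46.45 ksi, capped at F_nt → F'_nt = 46.45 ksi.
R_n = F'_nt · A_b · n = 46.45 × 0.1963 × 4 = 36.48 kips.
Design strength φR_n = 0.75 × 36.48 = 27.4 kips.

27.4 kips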